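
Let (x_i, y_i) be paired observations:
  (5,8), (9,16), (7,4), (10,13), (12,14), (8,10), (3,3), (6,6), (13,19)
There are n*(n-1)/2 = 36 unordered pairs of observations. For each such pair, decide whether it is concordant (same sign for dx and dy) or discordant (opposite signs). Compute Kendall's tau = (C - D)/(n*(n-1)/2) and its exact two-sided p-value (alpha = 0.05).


Step 1: Enumerate the 36 unordered pairs (i,j) with i<j and classify each by sign(x_j-x_i) * sign(y_j-y_i).
  (1,2):dx=+4,dy=+8->C; (1,3):dx=+2,dy=-4->D; (1,4):dx=+5,dy=+5->C; (1,5):dx=+7,dy=+6->C
  (1,6):dx=+3,dy=+2->C; (1,7):dx=-2,dy=-5->C; (1,8):dx=+1,dy=-2->D; (1,9):dx=+8,dy=+11->C
  (2,3):dx=-2,dy=-12->C; (2,4):dx=+1,dy=-3->D; (2,5):dx=+3,dy=-2->D; (2,6):dx=-1,dy=-6->C
  (2,7):dx=-6,dy=-13->C; (2,8):dx=-3,dy=-10->C; (2,9):dx=+4,dy=+3->C; (3,4):dx=+3,dy=+9->C
  (3,5):dx=+5,dy=+10->C; (3,6):dx=+1,dy=+6->C; (3,7):dx=-4,dy=-1->C; (3,8):dx=-1,dy=+2->D
  (3,9):dx=+6,dy=+15->C; (4,5):dx=+2,dy=+1->C; (4,6):dx=-2,dy=-3->C; (4,7):dx=-7,dy=-10->C
  (4,8):dx=-4,dy=-7->C; (4,9):dx=+3,dy=+6->C; (5,6):dx=-4,dy=-4->C; (5,7):dx=-9,dy=-11->C
  (5,8):dx=-6,dy=-8->C; (5,9):dx=+1,dy=+5->C; (6,7):dx=-5,dy=-7->C; (6,8):dx=-2,dy=-4->C
  (6,9):dx=+5,dy=+9->C; (7,8):dx=+3,dy=+3->C; (7,9):dx=+10,dy=+16->C; (8,9):dx=+7,dy=+13->C
Step 2: C = 31, D = 5, total pairs = 36.
Step 3: tau = (C - D)/(n(n-1)/2) = (31 - 5)/36 = 0.722222.
Step 4: Exact two-sided p-value (enumerate n! = 362880 permutations of y under H0): p = 0.005886.
Step 5: alpha = 0.05. reject H0.

tau_b = 0.7222 (C=31, D=5), p = 0.005886, reject H0.


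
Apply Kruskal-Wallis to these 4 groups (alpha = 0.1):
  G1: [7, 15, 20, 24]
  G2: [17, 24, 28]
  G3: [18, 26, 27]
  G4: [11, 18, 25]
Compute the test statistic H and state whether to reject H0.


Step 1: Combine all N = 13 observations and assign midranks.
sorted (value, group, rank): (7,G1,1), (11,G4,2), (15,G1,3), (17,G2,4), (18,G3,5.5), (18,G4,5.5), (20,G1,7), (24,G1,8.5), (24,G2,8.5), (25,G4,10), (26,G3,11), (27,G3,12), (28,G2,13)
Step 2: Sum ranks within each group.
R_1 = 19.5 (n_1 = 4)
R_2 = 25.5 (n_2 = 3)
R_3 = 28.5 (n_3 = 3)
R_4 = 17.5 (n_4 = 3)
Step 3: H = 12/(N(N+1)) * sum(R_i^2/n_i) - 3(N+1)
     = 12/(13*14) * (19.5^2/4 + 25.5^2/3 + 28.5^2/3 + 17.5^2/3) - 3*14
     = 0.065934 * 684.646 - 42
     = 3.141484.
Step 4: Ties present; correction factor C = 1 - 12/(13^3 - 13) = 0.994505. Corrected H = 3.141484 / 0.994505 = 3.158840.
Step 5: Under H0, H ~ chi^2(3); p-value = 0.367778.
Step 6: alpha = 0.1. fail to reject H0.

H = 3.1588, df = 3, p = 0.367778, fail to reject H0.


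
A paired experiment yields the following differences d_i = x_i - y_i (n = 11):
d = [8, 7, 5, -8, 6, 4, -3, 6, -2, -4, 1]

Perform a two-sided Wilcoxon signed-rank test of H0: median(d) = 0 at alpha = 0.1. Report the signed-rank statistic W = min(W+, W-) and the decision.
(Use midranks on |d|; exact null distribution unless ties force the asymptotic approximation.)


Step 1: Drop any zero differences (none here) and take |d_i|.
|d| = [8, 7, 5, 8, 6, 4, 3, 6, 2, 4, 1]
Step 2: Midrank |d_i| (ties get averaged ranks).
ranks: |8|->10.5, |7|->9, |5|->6, |8|->10.5, |6|->7.5, |4|->4.5, |3|->3, |6|->7.5, |2|->2, |4|->4.5, |1|->1
Step 3: Attach original signs; sum ranks with positive sign and with negative sign.
W+ = 10.5 + 9 + 6 + 7.5 + 4.5 + 7.5 + 1 = 46
W- = 10.5 + 3 + 2 + 4.5 = 20
(Check: W+ + W- = 66 should equal n(n+1)/2 = 66.)
Step 4: Test statistic W = min(W+, W-) = 20.
Step 5: Ties in |d|, so use the tie-corrected normal approximation.
        E[W] = n(n+1)/4 = 11*12/4 = 33.
        Tie groups: |d|=4 (t=2), |d|=6 (t=2), |d|=8 (t=2); sum(t^3 - t) = 18.
        Var[W] = n(n+1)(2n+1)/24 - sum(t^3-t)/48 = 3036/24 - 18/48 = 126.125.
        z = (W - E[W]) / sqrt(Var[W]) = (20 - 33) / 11.2305 = -1.1576.
        Two-sided p = 2*Phi(z) = 0.247044.
Step 6: alpha = 0.1. fail to reject H0.

W+ = 46, W- = 20, W = min = 20, p = 0.247044, fail to reject H0.


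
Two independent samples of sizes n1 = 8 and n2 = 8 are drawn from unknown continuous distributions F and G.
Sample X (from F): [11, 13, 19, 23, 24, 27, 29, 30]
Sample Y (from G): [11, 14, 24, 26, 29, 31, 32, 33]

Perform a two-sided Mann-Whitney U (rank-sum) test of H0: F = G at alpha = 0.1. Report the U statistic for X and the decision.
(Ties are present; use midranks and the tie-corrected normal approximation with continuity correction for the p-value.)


Step 1: Combine and sort all 16 observations; assign midranks.
sorted (value, group): (11,X), (11,Y), (13,X), (14,Y), (19,X), (23,X), (24,X), (24,Y), (26,Y), (27,X), (29,X), (29,Y), (30,X), (31,Y), (32,Y), (33,Y)
ranks: 11->1.5, 11->1.5, 13->3, 14->4, 19->5, 23->6, 24->7.5, 24->7.5, 26->9, 27->10, 29->11.5, 29->11.5, 30->13, 31->14, 32->15, 33->16
Step 2: Rank sum for X: R1 = 1.5 + 3 + 5 + 6 + 7.5 + 10 + 11.5 + 13 = 57.5.
Step 3: U_X = R1 - n1(n1+1)/2 = 57.5 - 8*9/2 = 57.5 - 36 = 21.5.
       U_Y = n1*n2 - U_X = 64 - 21.5 = 42.5.
Step 4: Ties are present, so use the tie-corrected normal approximation (with continuity correction) for the p-value.
Step 5: p-value = 0.292554; compare to alpha = 0.1. fail to reject H0.

U_X = 21.5, p = 0.292554, fail to reject H0 at alpha = 0.1.


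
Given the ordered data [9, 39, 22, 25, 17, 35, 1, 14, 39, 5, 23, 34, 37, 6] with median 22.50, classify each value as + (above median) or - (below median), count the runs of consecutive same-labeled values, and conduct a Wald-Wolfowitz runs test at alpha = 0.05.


Step 1: Compute median = 22.50; label A = above, B = below.
Labels in order: BABABABBABAAAB  (n_A = 7, n_B = 7)
Step 2: Count runs R = 11.
Step 3: Under H0 (random ordering), E[R] = 2*n_A*n_B/(n_A+n_B) + 1 = 2*7*7/14 + 1 = 8.0000.
        Var[R] = 2*n_A*n_B*(2*n_A*n_B - n_A - n_B) / ((n_A+n_B)^2 * (n_A+n_B-1)) = 8232/2548 = 3.2308.
        SD[R] = 1.7974.
Step 4: Continuity-corrected z = (R - 0.5 - E[R]) / SD[R] = (11 - 0.5 - 8.0000) / 1.7974 = 1.3909.
Step 5: Two-sided p-value via normal approximation = 2*(1 - Phi(|z|)) = 0.164264.
Step 6: alpha = 0.05. fail to reject H0.

R = 11, z = 1.3909, p = 0.164264, fail to reject H0.


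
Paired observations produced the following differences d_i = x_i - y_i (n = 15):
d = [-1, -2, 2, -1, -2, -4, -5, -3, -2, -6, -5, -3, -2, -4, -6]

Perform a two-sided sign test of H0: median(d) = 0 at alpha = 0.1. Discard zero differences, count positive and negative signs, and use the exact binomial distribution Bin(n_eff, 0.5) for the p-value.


Step 1: Discard zero differences. Original n = 15; n_eff = number of nonzero differences = 15.
Nonzero differences (with sign): -1, -2, +2, -1, -2, -4, -5, -3, -2, -6, -5, -3, -2, -4, -6
Step 2: Count signs: positive = 1, negative = 14.
Step 3: Under H0: P(positive) = 0.5, so the number of positives S ~ Bin(15, 0.5).
Step 4: Two-sided exact p-value = sum of Bin(15,0.5) probabilities at or below the observed probability = 0.000977.
Step 5: alpha = 0.1. reject H0.

n_eff = 15, pos = 1, neg = 14, p = 0.000977, reject H0.


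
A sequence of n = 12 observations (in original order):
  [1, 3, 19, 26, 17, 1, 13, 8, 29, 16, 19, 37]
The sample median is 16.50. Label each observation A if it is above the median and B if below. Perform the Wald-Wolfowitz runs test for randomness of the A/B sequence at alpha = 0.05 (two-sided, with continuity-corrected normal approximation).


Step 1: Compute median = 16.50; label A = above, B = below.
Labels in order: BBAAABBBABAA  (n_A = 6, n_B = 6)
Step 2: Count runs R = 6.
Step 3: Under H0 (random ordering), E[R] = 2*n_A*n_B/(n_A+n_B) + 1 = 2*6*6/12 + 1 = 7.0000.
        Var[R] = 2*n_A*n_B*(2*n_A*n_B - n_A - n_B) / ((n_A+n_B)^2 * (n_A+n_B-1)) = 4320/1584 = 2.7273.
        SD[R] = 1.6514.
Step 4: Continuity-corrected z = (R + 0.5 - E[R]) / SD[R] = (6 + 0.5 - 7.0000) / 1.6514 = -0.3028.
Step 5: Two-sided p-value via normal approximation = 2*(1 - Phi(|z|)) = 0.762069.
Step 6: alpha = 0.05. fail to reject H0.

R = 6, z = -0.3028, p = 0.762069, fail to reject H0.


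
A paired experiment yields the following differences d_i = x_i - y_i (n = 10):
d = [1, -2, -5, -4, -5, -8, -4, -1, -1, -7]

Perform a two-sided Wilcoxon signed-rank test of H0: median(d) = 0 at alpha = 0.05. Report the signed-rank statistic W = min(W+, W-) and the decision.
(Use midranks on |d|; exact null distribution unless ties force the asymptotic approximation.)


Step 1: Drop any zero differences (none here) and take |d_i|.
|d| = [1, 2, 5, 4, 5, 8, 4, 1, 1, 7]
Step 2: Midrank |d_i| (ties get averaged ranks).
ranks: |1|->2, |2|->4, |5|->7.5, |4|->5.5, |5|->7.5, |8|->10, |4|->5.5, |1|->2, |1|->2, |7|->9
Step 3: Attach original signs; sum ranks with positive sign and with negative sign.
W+ = 2 = 2
W- = 4 + 7.5 + 5.5 + 7.5 + 10 + 5.5 + 2 + 2 + 9 = 53
(Check: W+ + W- = 55 should equal n(n+1)/2 = 55.)
Step 4: Test statistic W = min(W+, W-) = 2.
Step 5: Ties in |d|, so use the tie-corrected normal approximation.
        E[W] = n(n+1)/4 = 10*11/4 = 27.5.
        Tie groups: |d|=1 (t=3), |d|=4 (t=2), |d|=5 (t=2); sum(t^3 - t) = 36.
        Var[W] = n(n+1)(2n+1)/24 - sum(t^3-t)/48 = 2310/24 - 36/48 = 95.5.
        z = (W - E[W]) / sqrt(Var[W]) = (2 - 27.5) / 9.7724 = -2.6094.
        Two-sided p = 2*Phi(z) = 0.009070.
Step 6: alpha = 0.05. reject H0.

W+ = 2, W- = 53, W = min = 2, p = 0.009070, reject H0.


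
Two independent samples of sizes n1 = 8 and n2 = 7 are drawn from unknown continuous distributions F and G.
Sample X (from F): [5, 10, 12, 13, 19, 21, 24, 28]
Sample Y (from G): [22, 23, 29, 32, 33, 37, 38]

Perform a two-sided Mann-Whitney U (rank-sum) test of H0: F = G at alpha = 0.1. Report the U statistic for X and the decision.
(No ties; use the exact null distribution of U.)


Step 1: Combine and sort all 15 observations; assign midranks.
sorted (value, group): (5,X), (10,X), (12,X), (13,X), (19,X), (21,X), (22,Y), (23,Y), (24,X), (28,X), (29,Y), (32,Y), (33,Y), (37,Y), (38,Y)
ranks: 5->1, 10->2, 12->3, 13->4, 19->5, 21->6, 22->7, 23->8, 24->9, 28->10, 29->11, 32->12, 33->13, 37->14, 38->15
Step 2: Rank sum for X: R1 = 1 + 2 + 3 + 4 + 5 + 6 + 9 + 10 = 40.
Step 3: U_X = R1 - n1(n1+1)/2 = 40 - 8*9/2 = 40 - 36 = 4.
       U_Y = n1*n2 - U_X = 56 - 4 = 52.
Step 4: No ties, so the exact null distribution of U (based on enumerating the C(15,8) = 6435 equally likely rank assignments) gives the two-sided p-value.
Step 5: p-value = 0.003730; compare to alpha = 0.1. reject H0.

U_X = 4, p = 0.003730, reject H0 at alpha = 0.1.


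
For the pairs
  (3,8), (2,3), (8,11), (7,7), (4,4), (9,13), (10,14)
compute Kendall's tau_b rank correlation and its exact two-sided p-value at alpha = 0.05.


Step 1: Enumerate the 21 unordered pairs (i,j) with i<j and classify each by sign(x_j-x_i) * sign(y_j-y_i).
  (1,2):dx=-1,dy=-5->C; (1,3):dx=+5,dy=+3->C; (1,4):dx=+4,dy=-1->D; (1,5):dx=+1,dy=-4->D
  (1,6):dx=+6,dy=+5->C; (1,7):dx=+7,dy=+6->C; (2,3):dx=+6,dy=+8->C; (2,4):dx=+5,dy=+4->C
  (2,5):dx=+2,dy=+1->C; (2,6):dx=+7,dy=+10->C; (2,7):dx=+8,dy=+11->C; (3,4):dx=-1,dy=-4->C
  (3,5):dx=-4,dy=-7->C; (3,6):dx=+1,dy=+2->C; (3,7):dx=+2,dy=+3->C; (4,5):dx=-3,dy=-3->C
  (4,6):dx=+2,dy=+6->C; (4,7):dx=+3,dy=+7->C; (5,6):dx=+5,dy=+9->C; (5,7):dx=+6,dy=+10->C
  (6,7):dx=+1,dy=+1->C
Step 2: C = 19, D = 2, total pairs = 21.
Step 3: tau = (C - D)/(n(n-1)/2) = (19 - 2)/21 = 0.809524.
Step 4: Exact two-sided p-value (enumerate n! = 5040 permutations of y under H0): p = 0.010714.
Step 5: alpha = 0.05. reject H0.

tau_b = 0.8095 (C=19, D=2), p = 0.010714, reject H0.


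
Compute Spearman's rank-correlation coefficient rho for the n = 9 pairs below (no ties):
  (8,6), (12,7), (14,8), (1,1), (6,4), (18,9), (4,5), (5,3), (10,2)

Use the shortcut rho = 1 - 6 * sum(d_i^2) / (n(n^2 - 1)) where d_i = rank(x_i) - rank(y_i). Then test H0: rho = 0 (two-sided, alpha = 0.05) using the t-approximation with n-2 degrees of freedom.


Step 1: Rank x and y separately (midranks; no ties here).
rank(x): 8->5, 12->7, 14->8, 1->1, 6->4, 18->9, 4->2, 5->3, 10->6
rank(y): 6->6, 7->7, 8->8, 1->1, 4->4, 9->9, 5->5, 3->3, 2->2
Step 2: d_i = R_x(i) - R_y(i); compute d_i^2.
  (5-6)^2=1, (7-7)^2=0, (8-8)^2=0, (1-1)^2=0, (4-4)^2=0, (9-9)^2=0, (2-5)^2=9, (3-3)^2=0, (6-2)^2=16
sum(d^2) = 26.
Step 3: rho = 1 - 6*26 / (9*(9^2 - 1)) = 1 - 156/720 = 0.783333.
Step 4: Under H0, t = rho * sqrt((n-2)/(1-rho^2)) = 3.3341 ~ t(7).
Step 5: Two-sided p-value from the t-distribution with 7 df = 0.012520.
Step 6: alpha = 0.05. reject H0.

rho = 0.7833, p = 0.012520, reject H0 at alpha = 0.05.


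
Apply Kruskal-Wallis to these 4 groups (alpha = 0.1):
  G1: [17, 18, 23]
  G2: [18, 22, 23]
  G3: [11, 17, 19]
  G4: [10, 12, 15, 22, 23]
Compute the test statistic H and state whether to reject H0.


Step 1: Combine all N = 14 observations and assign midranks.
sorted (value, group, rank): (10,G4,1), (11,G3,2), (12,G4,3), (15,G4,4), (17,G1,5.5), (17,G3,5.5), (18,G1,7.5), (18,G2,7.5), (19,G3,9), (22,G2,10.5), (22,G4,10.5), (23,G1,13), (23,G2,13), (23,G4,13)
Step 2: Sum ranks within each group.
R_1 = 26 (n_1 = 3)
R_2 = 31 (n_2 = 3)
R_3 = 16.5 (n_3 = 3)
R_4 = 31.5 (n_4 = 5)
Step 3: H = 12/(N(N+1)) * sum(R_i^2/n_i) - 3(N+1)
     = 12/(14*15) * (26^2/3 + 31^2/3 + 16.5^2/3 + 31.5^2/5) - 3*15
     = 0.057143 * 834.867 - 45
     = 2.706667.
Step 4: Ties present; correction factor C = 1 - 42/(14^3 - 14) = 0.984615. Corrected H = 2.706667 / 0.984615 = 2.748958.
Step 5: Under H0, H ~ chi^2(3); p-value = 0.431971.
Step 6: alpha = 0.1. fail to reject H0.

H = 2.7490, df = 3, p = 0.431971, fail to reject H0.


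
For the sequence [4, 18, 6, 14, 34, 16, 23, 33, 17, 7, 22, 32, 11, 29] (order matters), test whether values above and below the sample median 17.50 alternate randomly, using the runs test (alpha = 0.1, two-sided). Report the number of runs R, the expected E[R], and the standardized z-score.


Step 1: Compute median = 17.50; label A = above, B = below.
Labels in order: BABBABAABBAABA  (n_A = 7, n_B = 7)
Step 2: Count runs R = 10.
Step 3: Under H0 (random ordering), E[R] = 2*n_A*n_B/(n_A+n_B) + 1 = 2*7*7/14 + 1 = 8.0000.
        Var[R] = 2*n_A*n_B*(2*n_A*n_B - n_A - n_B) / ((n_A+n_B)^2 * (n_A+n_B-1)) = 8232/2548 = 3.2308.
        SD[R] = 1.7974.
Step 4: Continuity-corrected z = (R - 0.5 - E[R]) / SD[R] = (10 - 0.5 - 8.0000) / 1.7974 = 0.8345.
Step 5: Two-sided p-value via normal approximation = 2*(1 - Phi(|z|)) = 0.403986.
Step 6: alpha = 0.1. fail to reject H0.

R = 10, z = 0.8345, p = 0.403986, fail to reject H0.


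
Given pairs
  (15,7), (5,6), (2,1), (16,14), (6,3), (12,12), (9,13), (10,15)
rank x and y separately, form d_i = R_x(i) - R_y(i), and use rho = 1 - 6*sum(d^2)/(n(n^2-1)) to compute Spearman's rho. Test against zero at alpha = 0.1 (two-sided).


Step 1: Rank x and y separately (midranks; no ties here).
rank(x): 15->7, 5->2, 2->1, 16->8, 6->3, 12->6, 9->4, 10->5
rank(y): 7->4, 6->3, 1->1, 14->7, 3->2, 12->5, 13->6, 15->8
Step 2: d_i = R_x(i) - R_y(i); compute d_i^2.
  (7-4)^2=9, (2-3)^2=1, (1-1)^2=0, (8-7)^2=1, (3-2)^2=1, (6-5)^2=1, (4-6)^2=4, (5-8)^2=9
sum(d^2) = 26.
Step 3: rho = 1 - 6*26 / (8*(8^2 - 1)) = 1 - 156/504 = 0.690476.
Step 4: Under H0, t = rho * sqrt((n-2)/(1-rho^2)) = 2.3382 ~ t(6).
Step 5: Two-sided p-value from the t-distribution with 6 df = 0.057990.
Step 6: alpha = 0.1. reject H0.

rho = 0.6905, p = 0.057990, reject H0 at alpha = 0.1.


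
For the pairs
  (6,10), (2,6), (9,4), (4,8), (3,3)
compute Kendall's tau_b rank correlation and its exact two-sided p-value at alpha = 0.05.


Step 1: Enumerate the 10 unordered pairs (i,j) with i<j and classify each by sign(x_j-x_i) * sign(y_j-y_i).
  (1,2):dx=-4,dy=-4->C; (1,3):dx=+3,dy=-6->D; (1,4):dx=-2,dy=-2->C; (1,5):dx=-3,dy=-7->C
  (2,3):dx=+7,dy=-2->D; (2,4):dx=+2,dy=+2->C; (2,5):dx=+1,dy=-3->D; (3,4):dx=-5,dy=+4->D
  (3,5):dx=-6,dy=-1->C; (4,5):dx=-1,dy=-5->C
Step 2: C = 6, D = 4, total pairs = 10.
Step 3: tau = (C - D)/(n(n-1)/2) = (6 - 4)/10 = 0.200000.
Step 4: Exact two-sided p-value (enumerate n! = 120 permutations of y under H0): p = 0.816667.
Step 5: alpha = 0.05. fail to reject H0.

tau_b = 0.2000 (C=6, D=4), p = 0.816667, fail to reject H0.


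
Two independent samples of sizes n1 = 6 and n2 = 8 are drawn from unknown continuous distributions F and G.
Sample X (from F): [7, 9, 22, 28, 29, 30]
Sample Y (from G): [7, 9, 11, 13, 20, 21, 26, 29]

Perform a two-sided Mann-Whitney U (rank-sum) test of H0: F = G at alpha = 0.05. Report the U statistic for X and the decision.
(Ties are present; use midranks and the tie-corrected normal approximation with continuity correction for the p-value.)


Step 1: Combine and sort all 14 observations; assign midranks.
sorted (value, group): (7,X), (7,Y), (9,X), (9,Y), (11,Y), (13,Y), (20,Y), (21,Y), (22,X), (26,Y), (28,X), (29,X), (29,Y), (30,X)
ranks: 7->1.5, 7->1.5, 9->3.5, 9->3.5, 11->5, 13->6, 20->7, 21->8, 22->9, 26->10, 28->11, 29->12.5, 29->12.5, 30->14
Step 2: Rank sum for X: R1 = 1.5 + 3.5 + 9 + 11 + 12.5 + 14 = 51.5.
Step 3: U_X = R1 - n1(n1+1)/2 = 51.5 - 6*7/2 = 51.5 - 21 = 30.5.
       U_Y = n1*n2 - U_X = 48 - 30.5 = 17.5.
Step 4: Ties are present, so use the tie-corrected normal approximation (with continuity correction) for the p-value.
Step 5: p-value = 0.437063; compare to alpha = 0.05. fail to reject H0.

U_X = 30.5, p = 0.437063, fail to reject H0 at alpha = 0.05.


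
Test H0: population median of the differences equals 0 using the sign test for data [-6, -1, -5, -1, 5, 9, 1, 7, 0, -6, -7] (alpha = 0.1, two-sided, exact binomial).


Step 1: Discard zero differences. Original n = 11; n_eff = number of nonzero differences = 10.
Nonzero differences (with sign): -6, -1, -5, -1, +5, +9, +1, +7, -6, -7
Step 2: Count signs: positive = 4, negative = 6.
Step 3: Under H0: P(positive) = 0.5, so the number of positives S ~ Bin(10, 0.5).
Step 4: Two-sided exact p-value = sum of Bin(10,0.5) probabilities at or below the observed probability = 0.753906.
Step 5: alpha = 0.1. fail to reject H0.

n_eff = 10, pos = 4, neg = 6, p = 0.753906, fail to reject H0.


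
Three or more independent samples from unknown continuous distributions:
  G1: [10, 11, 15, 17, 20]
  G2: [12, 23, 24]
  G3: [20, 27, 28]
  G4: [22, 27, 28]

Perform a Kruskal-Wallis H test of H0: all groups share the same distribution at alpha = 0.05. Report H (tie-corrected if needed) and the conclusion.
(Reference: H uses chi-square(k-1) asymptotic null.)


Step 1: Combine all N = 14 observations and assign midranks.
sorted (value, group, rank): (10,G1,1), (11,G1,2), (12,G2,3), (15,G1,4), (17,G1,5), (20,G1,6.5), (20,G3,6.5), (22,G4,8), (23,G2,9), (24,G2,10), (27,G3,11.5), (27,G4,11.5), (28,G3,13.5), (28,G4,13.5)
Step 2: Sum ranks within each group.
R_1 = 18.5 (n_1 = 5)
R_2 = 22 (n_2 = 3)
R_3 = 31.5 (n_3 = 3)
R_4 = 33 (n_4 = 3)
Step 3: H = 12/(N(N+1)) * sum(R_i^2/n_i) - 3(N+1)
     = 12/(14*15) * (18.5^2/5 + 22^2/3 + 31.5^2/3 + 33^2/3) - 3*15
     = 0.057143 * 923.533 - 45
     = 7.773333.
Step 4: Ties present; correction factor C = 1 - 18/(14^3 - 14) = 0.993407. Corrected H = 7.773333 / 0.993407 = 7.824926.
Step 5: Under H0, H ~ chi^2(3); p-value = 0.049772.
Step 6: alpha = 0.05. reject H0.

H = 7.8249, df = 3, p = 0.049772, reject H0.


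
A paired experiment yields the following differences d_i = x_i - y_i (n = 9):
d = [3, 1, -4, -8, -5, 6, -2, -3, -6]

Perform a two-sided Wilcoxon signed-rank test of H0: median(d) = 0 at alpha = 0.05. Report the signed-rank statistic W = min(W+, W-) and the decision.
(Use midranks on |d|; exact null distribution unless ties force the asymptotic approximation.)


Step 1: Drop any zero differences (none here) and take |d_i|.
|d| = [3, 1, 4, 8, 5, 6, 2, 3, 6]
Step 2: Midrank |d_i| (ties get averaged ranks).
ranks: |3|->3.5, |1|->1, |4|->5, |8|->9, |5|->6, |6|->7.5, |2|->2, |3|->3.5, |6|->7.5
Step 3: Attach original signs; sum ranks with positive sign and with negative sign.
W+ = 3.5 + 1 + 7.5 = 12
W- = 5 + 9 + 6 + 2 + 3.5 + 7.5 = 33
(Check: W+ + W- = 45 should equal n(n+1)/2 = 45.)
Step 4: Test statistic W = min(W+, W-) = 12.
Step 5: Ties in |d|, so use the tie-corrected normal approximation.
        E[W] = n(n+1)/4 = 9*10/4 = 22.5.
        Tie groups: |d|=3 (t=2), |d|=6 (t=2); sum(t^3 - t) = 12.
        Var[W] = n(n+1)(2n+1)/24 - sum(t^3-t)/48 = 1710/24 - 12/48 = 71.
        z = (W - E[W]) / sqrt(Var[W]) = (12 - 22.5) / 8.4261 = -1.2461.
        Two-sided p = 2*Phi(z) = 0.212720.
Step 6: alpha = 0.05. fail to reject H0.

W+ = 12, W- = 33, W = min = 12, p = 0.212720, fail to reject H0.


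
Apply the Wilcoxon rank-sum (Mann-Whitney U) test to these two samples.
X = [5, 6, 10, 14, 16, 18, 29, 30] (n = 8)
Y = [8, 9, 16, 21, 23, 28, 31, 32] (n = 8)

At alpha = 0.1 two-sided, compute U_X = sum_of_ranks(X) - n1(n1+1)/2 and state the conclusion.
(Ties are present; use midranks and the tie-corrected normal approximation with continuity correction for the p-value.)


Step 1: Combine and sort all 16 observations; assign midranks.
sorted (value, group): (5,X), (6,X), (8,Y), (9,Y), (10,X), (14,X), (16,X), (16,Y), (18,X), (21,Y), (23,Y), (28,Y), (29,X), (30,X), (31,Y), (32,Y)
ranks: 5->1, 6->2, 8->3, 9->4, 10->5, 14->6, 16->7.5, 16->7.5, 18->9, 21->10, 23->11, 28->12, 29->13, 30->14, 31->15, 32->16
Step 2: Rank sum for X: R1 = 1 + 2 + 5 + 6 + 7.5 + 9 + 13 + 14 = 57.5.
Step 3: U_X = R1 - n1(n1+1)/2 = 57.5 - 8*9/2 = 57.5 - 36 = 21.5.
       U_Y = n1*n2 - U_X = 64 - 21.5 = 42.5.
Step 4: Ties are present, so use the tie-corrected normal approximation (with continuity correction) for the p-value.
Step 5: p-value = 0.293266; compare to alpha = 0.1. fail to reject H0.

U_X = 21.5, p = 0.293266, fail to reject H0 at alpha = 0.1.


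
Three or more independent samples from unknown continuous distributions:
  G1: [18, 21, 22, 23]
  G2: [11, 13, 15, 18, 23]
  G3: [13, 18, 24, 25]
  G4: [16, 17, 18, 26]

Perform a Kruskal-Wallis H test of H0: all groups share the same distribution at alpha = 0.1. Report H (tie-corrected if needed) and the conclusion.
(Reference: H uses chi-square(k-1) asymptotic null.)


Step 1: Combine all N = 17 observations and assign midranks.
sorted (value, group, rank): (11,G2,1), (13,G2,2.5), (13,G3,2.5), (15,G2,4), (16,G4,5), (17,G4,6), (18,G1,8.5), (18,G2,8.5), (18,G3,8.5), (18,G4,8.5), (21,G1,11), (22,G1,12), (23,G1,13.5), (23,G2,13.5), (24,G3,15), (25,G3,16), (26,G4,17)
Step 2: Sum ranks within each group.
R_1 = 45 (n_1 = 4)
R_2 = 29.5 (n_2 = 5)
R_3 = 42 (n_3 = 4)
R_4 = 36.5 (n_4 = 4)
Step 3: H = 12/(N(N+1)) * sum(R_i^2/n_i) - 3(N+1)
     = 12/(17*18) * (45^2/4 + 29.5^2/5 + 42^2/4 + 36.5^2/4) - 3*18
     = 0.039216 * 1454.36 - 54
     = 3.033824.
Step 4: Ties present; correction factor C = 1 - 72/(17^3 - 17) = 0.985294. Corrected H = 3.033824 / 0.985294 = 3.079104.
Step 5: Under H0, H ~ chi^2(3); p-value = 0.379589.
Step 6: alpha = 0.1. fail to reject H0.

H = 3.0791, df = 3, p = 0.379589, fail to reject H0.


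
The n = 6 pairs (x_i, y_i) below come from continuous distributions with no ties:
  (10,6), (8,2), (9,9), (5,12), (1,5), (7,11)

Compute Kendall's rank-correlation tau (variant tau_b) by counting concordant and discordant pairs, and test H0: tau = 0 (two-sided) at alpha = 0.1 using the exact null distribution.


Step 1: Enumerate the 15 unordered pairs (i,j) with i<j and classify each by sign(x_j-x_i) * sign(y_j-y_i).
  (1,2):dx=-2,dy=-4->C; (1,3):dx=-1,dy=+3->D; (1,4):dx=-5,dy=+6->D; (1,5):dx=-9,dy=-1->C
  (1,6):dx=-3,dy=+5->D; (2,3):dx=+1,dy=+7->C; (2,4):dx=-3,dy=+10->D; (2,5):dx=-7,dy=+3->D
  (2,6):dx=-1,dy=+9->D; (3,4):dx=-4,dy=+3->D; (3,5):dx=-8,dy=-4->C; (3,6):dx=-2,dy=+2->D
  (4,5):dx=-4,dy=-7->C; (4,6):dx=+2,dy=-1->D; (5,6):dx=+6,dy=+6->C
Step 2: C = 6, D = 9, total pairs = 15.
Step 3: tau = (C - D)/(n(n-1)/2) = (6 - 9)/15 = -0.200000.
Step 4: Exact two-sided p-value (enumerate n! = 720 permutations of y under H0): p = 0.719444.
Step 5: alpha = 0.1. fail to reject H0.

tau_b = -0.2000 (C=6, D=9), p = 0.719444, fail to reject H0.


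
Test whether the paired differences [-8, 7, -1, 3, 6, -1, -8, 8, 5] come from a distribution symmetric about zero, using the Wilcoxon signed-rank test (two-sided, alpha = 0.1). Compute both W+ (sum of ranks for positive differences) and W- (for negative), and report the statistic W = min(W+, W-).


Step 1: Drop any zero differences (none here) and take |d_i|.
|d| = [8, 7, 1, 3, 6, 1, 8, 8, 5]
Step 2: Midrank |d_i| (ties get averaged ranks).
ranks: |8|->8, |7|->6, |1|->1.5, |3|->3, |6|->5, |1|->1.5, |8|->8, |8|->8, |5|->4
Step 3: Attach original signs; sum ranks with positive sign and with negative sign.
W+ = 6 + 3 + 5 + 8 + 4 = 26
W- = 8 + 1.5 + 1.5 + 8 = 19
(Check: W+ + W- = 45 should equal n(n+1)/2 = 45.)
Step 4: Test statistic W = min(W+, W-) = 19.
Step 5: Ties in |d|, so use the tie-corrected normal approximation.
        E[W] = n(n+1)/4 = 9*10/4 = 22.5.
        Tie groups: |d|=1 (t=2), |d|=8 (t=3); sum(t^3 - t) = 30.
        Var[W] = n(n+1)(2n+1)/24 - sum(t^3-t)/48 = 1710/24 - 30/48 = 70.625.
        z = (W - E[W]) / sqrt(Var[W]) = (19 - 22.5) / 8.4039 = -0.4165.
        Two-sided p = 2*Phi(z) = 0.677063.
Step 6: alpha = 0.1. fail to reject H0.

W+ = 26, W- = 19, W = min = 19, p = 0.677063, fail to reject H0.


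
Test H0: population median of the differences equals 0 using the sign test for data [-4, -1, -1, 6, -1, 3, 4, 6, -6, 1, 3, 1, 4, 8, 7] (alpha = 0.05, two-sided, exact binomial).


Step 1: Discard zero differences. Original n = 15; n_eff = number of nonzero differences = 15.
Nonzero differences (with sign): -4, -1, -1, +6, -1, +3, +4, +6, -6, +1, +3, +1, +4, +8, +7
Step 2: Count signs: positive = 10, negative = 5.
Step 3: Under H0: P(positive) = 0.5, so the number of positives S ~ Bin(15, 0.5).
Step 4: Two-sided exact p-value = sum of Bin(15,0.5) probabilities at or below the observed probability = 0.301758.
Step 5: alpha = 0.05. fail to reject H0.

n_eff = 15, pos = 10, neg = 5, p = 0.301758, fail to reject H0.


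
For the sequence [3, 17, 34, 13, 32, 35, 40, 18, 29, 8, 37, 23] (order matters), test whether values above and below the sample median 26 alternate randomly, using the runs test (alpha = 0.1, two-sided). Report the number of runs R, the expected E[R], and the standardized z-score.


Step 1: Compute median = 26; label A = above, B = below.
Labels in order: BBABAAABABAB  (n_A = 6, n_B = 6)
Step 2: Count runs R = 9.
Step 3: Under H0 (random ordering), E[R] = 2*n_A*n_B/(n_A+n_B) + 1 = 2*6*6/12 + 1 = 7.0000.
        Var[R] = 2*n_A*n_B*(2*n_A*n_B - n_A - n_B) / ((n_A+n_B)^2 * (n_A+n_B-1)) = 4320/1584 = 2.7273.
        SD[R] = 1.6514.
Step 4: Continuity-corrected z = (R - 0.5 - E[R]) / SD[R] = (9 - 0.5 - 7.0000) / 1.6514 = 0.9083.
Step 5: Two-sided p-value via normal approximation = 2*(1 - Phi(|z|)) = 0.363722.
Step 6: alpha = 0.1. fail to reject H0.

R = 9, z = 0.9083, p = 0.363722, fail to reject H0.


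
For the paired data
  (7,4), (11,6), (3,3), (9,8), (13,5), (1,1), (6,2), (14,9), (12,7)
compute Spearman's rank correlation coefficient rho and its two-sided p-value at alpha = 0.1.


Step 1: Rank x and y separately (midranks; no ties here).
rank(x): 7->4, 11->6, 3->2, 9->5, 13->8, 1->1, 6->3, 14->9, 12->7
rank(y): 4->4, 6->6, 3->3, 8->8, 5->5, 1->1, 2->2, 9->9, 7->7
Step 2: d_i = R_x(i) - R_y(i); compute d_i^2.
  (4-4)^2=0, (6-6)^2=0, (2-3)^2=1, (5-8)^2=9, (8-5)^2=9, (1-1)^2=0, (3-2)^2=1, (9-9)^2=0, (7-7)^2=0
sum(d^2) = 20.
Step 3: rho = 1 - 6*20 / (9*(9^2 - 1)) = 1 - 120/720 = 0.833333.
Step 4: Under H0, t = rho * sqrt((n-2)/(1-rho^2)) = 3.9886 ~ t(7).
Step 5: Two-sided p-value from the t-distribution with 7 df = 0.005266.
Step 6: alpha = 0.1. reject H0.

rho = 0.8333, p = 0.005266, reject H0 at alpha = 0.1.


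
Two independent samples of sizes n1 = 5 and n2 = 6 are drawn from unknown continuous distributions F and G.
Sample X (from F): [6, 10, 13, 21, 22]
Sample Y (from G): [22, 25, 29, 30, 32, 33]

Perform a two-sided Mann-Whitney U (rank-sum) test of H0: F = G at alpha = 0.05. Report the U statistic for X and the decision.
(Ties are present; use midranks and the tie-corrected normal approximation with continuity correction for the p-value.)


Step 1: Combine and sort all 11 observations; assign midranks.
sorted (value, group): (6,X), (10,X), (13,X), (21,X), (22,X), (22,Y), (25,Y), (29,Y), (30,Y), (32,Y), (33,Y)
ranks: 6->1, 10->2, 13->3, 21->4, 22->5.5, 22->5.5, 25->7, 29->8, 30->9, 32->10, 33->11
Step 2: Rank sum for X: R1 = 1 + 2 + 3 + 4 + 5.5 = 15.5.
Step 3: U_X = R1 - n1(n1+1)/2 = 15.5 - 5*6/2 = 15.5 - 15 = 0.5.
       U_Y = n1*n2 - U_X = 30 - 0.5 = 29.5.
Step 4: Ties are present, so use the tie-corrected normal approximation (with continuity correction) for the p-value.
Step 5: p-value = 0.010411; compare to alpha = 0.05. reject H0.

U_X = 0.5, p = 0.010411, reject H0 at alpha = 0.05.


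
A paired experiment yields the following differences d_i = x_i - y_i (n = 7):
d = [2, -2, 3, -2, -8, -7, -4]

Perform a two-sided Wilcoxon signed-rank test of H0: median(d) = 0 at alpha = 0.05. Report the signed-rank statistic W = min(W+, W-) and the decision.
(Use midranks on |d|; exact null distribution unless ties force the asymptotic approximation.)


Step 1: Drop any zero differences (none here) and take |d_i|.
|d| = [2, 2, 3, 2, 8, 7, 4]
Step 2: Midrank |d_i| (ties get averaged ranks).
ranks: |2|->2, |2|->2, |3|->4, |2|->2, |8|->7, |7|->6, |4|->5
Step 3: Attach original signs; sum ranks with positive sign and with negative sign.
W+ = 2 + 4 = 6
W- = 2 + 2 + 7 + 6 + 5 = 22
(Check: W+ + W- = 28 should equal n(n+1)/2 = 28.)
Step 4: Test statistic W = min(W+, W-) = 6.
Step 5: Ties in |d|, so use the tie-corrected normal approximation.
        E[W] = n(n+1)/4 = 7*8/4 = 14.
        Tie groups: |d|=2 (t=3); sum(t^3 - t) = 24.
        Var[W] = n(n+1)(2n+1)/24 - sum(t^3-t)/48 = 840/24 - 24/48 = 34.5.
        z = (W - E[W]) / sqrt(Var[W]) = (6 - 14) / 5.8737 = -1.3620.
        Two-sided p = 2*Phi(z) = 0.173195.
Step 6: alpha = 0.05. fail to reject H0.

W+ = 6, W- = 22, W = min = 6, p = 0.173195, fail to reject H0.


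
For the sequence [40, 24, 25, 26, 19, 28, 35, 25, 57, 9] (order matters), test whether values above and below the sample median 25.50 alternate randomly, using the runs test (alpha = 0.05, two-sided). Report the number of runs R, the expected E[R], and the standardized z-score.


Step 1: Compute median = 25.50; label A = above, B = below.
Labels in order: ABBABAABAB  (n_A = 5, n_B = 5)
Step 2: Count runs R = 8.
Step 3: Under H0 (random ordering), E[R] = 2*n_A*n_B/(n_A+n_B) + 1 = 2*5*5/10 + 1 = 6.0000.
        Var[R] = 2*n_A*n_B*(2*n_A*n_B - n_A - n_B) / ((n_A+n_B)^2 * (n_A+n_B-1)) = 2000/900 = 2.2222.
        SD[R] = 1.4907.
Step 4: Continuity-corrected z = (R - 0.5 - E[R]) / SD[R] = (8 - 0.5 - 6.0000) / 1.4907 = 1.0062.
Step 5: Two-sided p-value via normal approximation = 2*(1 - Phi(|z|)) = 0.314305.
Step 6: alpha = 0.05. fail to reject H0.

R = 8, z = 1.0062, p = 0.314305, fail to reject H0.


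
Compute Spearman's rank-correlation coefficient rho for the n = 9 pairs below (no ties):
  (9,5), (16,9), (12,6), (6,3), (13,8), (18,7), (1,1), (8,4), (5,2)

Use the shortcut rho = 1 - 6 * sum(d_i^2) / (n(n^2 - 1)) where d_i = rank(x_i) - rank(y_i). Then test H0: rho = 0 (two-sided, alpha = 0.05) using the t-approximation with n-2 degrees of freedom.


Step 1: Rank x and y separately (midranks; no ties here).
rank(x): 9->5, 16->8, 12->6, 6->3, 13->7, 18->9, 1->1, 8->4, 5->2
rank(y): 5->5, 9->9, 6->6, 3->3, 8->8, 7->7, 1->1, 4->4, 2->2
Step 2: d_i = R_x(i) - R_y(i); compute d_i^2.
  (5-5)^2=0, (8-9)^2=1, (6-6)^2=0, (3-3)^2=0, (7-8)^2=1, (9-7)^2=4, (1-1)^2=0, (4-4)^2=0, (2-2)^2=0
sum(d^2) = 6.
Step 3: rho = 1 - 6*6 / (9*(9^2 - 1)) = 1 - 36/720 = 0.950000.
Step 4: Under H0, t = rho * sqrt((n-2)/(1-rho^2)) = 8.0495 ~ t(7).
Step 5: Two-sided p-value from the t-distribution with 7 df = 0.000088.
Step 6: alpha = 0.05. reject H0.

rho = 0.9500, p = 0.000088, reject H0 at alpha = 0.05.


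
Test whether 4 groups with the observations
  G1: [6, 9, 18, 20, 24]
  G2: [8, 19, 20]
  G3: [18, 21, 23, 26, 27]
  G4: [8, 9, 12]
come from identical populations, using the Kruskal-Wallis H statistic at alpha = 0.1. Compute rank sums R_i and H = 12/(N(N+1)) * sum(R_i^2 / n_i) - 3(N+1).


Step 1: Combine all N = 16 observations and assign midranks.
sorted (value, group, rank): (6,G1,1), (8,G2,2.5), (8,G4,2.5), (9,G1,4.5), (9,G4,4.5), (12,G4,6), (18,G1,7.5), (18,G3,7.5), (19,G2,9), (20,G1,10.5), (20,G2,10.5), (21,G3,12), (23,G3,13), (24,G1,14), (26,G3,15), (27,G3,16)
Step 2: Sum ranks within each group.
R_1 = 37.5 (n_1 = 5)
R_2 = 22 (n_2 = 3)
R_3 = 63.5 (n_3 = 5)
R_4 = 13 (n_4 = 3)
Step 3: H = 12/(N(N+1)) * sum(R_i^2/n_i) - 3(N+1)
     = 12/(16*17) * (37.5^2/5 + 22^2/3 + 63.5^2/5 + 13^2/3) - 3*17
     = 0.044118 * 1305.37 - 51
     = 6.589706.
Step 4: Ties present; correction factor C = 1 - 24/(16^3 - 16) = 0.994118. Corrected H = 6.589706 / 0.994118 = 6.628698.
Step 5: Under H0, H ~ chi^2(3); p-value = 0.084723.
Step 6: alpha = 0.1. reject H0.

H = 6.6287, df = 3, p = 0.084723, reject H0.


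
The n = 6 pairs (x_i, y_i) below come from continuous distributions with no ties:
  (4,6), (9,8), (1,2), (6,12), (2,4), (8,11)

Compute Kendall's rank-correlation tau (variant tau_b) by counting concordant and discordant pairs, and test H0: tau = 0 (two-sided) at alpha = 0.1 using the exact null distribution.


Step 1: Enumerate the 15 unordered pairs (i,j) with i<j and classify each by sign(x_j-x_i) * sign(y_j-y_i).
  (1,2):dx=+5,dy=+2->C; (1,3):dx=-3,dy=-4->C; (1,4):dx=+2,dy=+6->C; (1,5):dx=-2,dy=-2->C
  (1,6):dx=+4,dy=+5->C; (2,3):dx=-8,dy=-6->C; (2,4):dx=-3,dy=+4->D; (2,5):dx=-7,dy=-4->C
  (2,6):dx=-1,dy=+3->D; (3,4):dx=+5,dy=+10->C; (3,5):dx=+1,dy=+2->C; (3,6):dx=+7,dy=+9->C
  (4,5):dx=-4,dy=-8->C; (4,6):dx=+2,dy=-1->D; (5,6):dx=+6,dy=+7->C
Step 2: C = 12, D = 3, total pairs = 15.
Step 3: tau = (C - D)/(n(n-1)/2) = (12 - 3)/15 = 0.600000.
Step 4: Exact two-sided p-value (enumerate n! = 720 permutations of y under H0): p = 0.136111.
Step 5: alpha = 0.1. fail to reject H0.

tau_b = 0.6000 (C=12, D=3), p = 0.136111, fail to reject H0.


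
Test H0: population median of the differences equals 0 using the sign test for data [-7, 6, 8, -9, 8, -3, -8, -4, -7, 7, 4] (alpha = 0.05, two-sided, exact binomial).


Step 1: Discard zero differences. Original n = 11; n_eff = number of nonzero differences = 11.
Nonzero differences (with sign): -7, +6, +8, -9, +8, -3, -8, -4, -7, +7, +4
Step 2: Count signs: positive = 5, negative = 6.
Step 3: Under H0: P(positive) = 0.5, so the number of positives S ~ Bin(11, 0.5).
Step 4: Two-sided exact p-value = sum of Bin(11,0.5) probabilities at or below the observed probability = 1.000000.
Step 5: alpha = 0.05. fail to reject H0.

n_eff = 11, pos = 5, neg = 6, p = 1.000000, fail to reject H0.


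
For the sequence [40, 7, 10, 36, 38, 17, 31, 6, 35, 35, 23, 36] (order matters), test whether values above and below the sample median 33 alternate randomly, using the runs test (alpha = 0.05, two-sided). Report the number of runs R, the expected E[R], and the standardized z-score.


Step 1: Compute median = 33; label A = above, B = below.
Labels in order: ABBAABBBAABA  (n_A = 6, n_B = 6)
Step 2: Count runs R = 7.
Step 3: Under H0 (random ordering), E[R] = 2*n_A*n_B/(n_A+n_B) + 1 = 2*6*6/12 + 1 = 7.0000.
        Var[R] = 2*n_A*n_B*(2*n_A*n_B - n_A - n_B) / ((n_A+n_B)^2 * (n_A+n_B-1)) = 4320/1584 = 2.7273.
        SD[R] = 1.6514.
Step 4: R = E[R], so z = 0 with no continuity correction.
Step 5: Two-sided p-value via normal approximation = 2*(1 - Phi(|z|)) = 1.000000.
Step 6: alpha = 0.05. fail to reject H0.

R = 7, z = 0.0000, p = 1.000000, fail to reject H0.


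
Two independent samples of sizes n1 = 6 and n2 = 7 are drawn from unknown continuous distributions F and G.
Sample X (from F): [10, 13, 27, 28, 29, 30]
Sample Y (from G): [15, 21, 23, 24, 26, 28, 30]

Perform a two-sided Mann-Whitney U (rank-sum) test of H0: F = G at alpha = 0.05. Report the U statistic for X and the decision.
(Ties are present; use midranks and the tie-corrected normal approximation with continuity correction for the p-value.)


Step 1: Combine and sort all 13 observations; assign midranks.
sorted (value, group): (10,X), (13,X), (15,Y), (21,Y), (23,Y), (24,Y), (26,Y), (27,X), (28,X), (28,Y), (29,X), (30,X), (30,Y)
ranks: 10->1, 13->2, 15->3, 21->4, 23->5, 24->6, 26->7, 27->8, 28->9.5, 28->9.5, 29->11, 30->12.5, 30->12.5
Step 2: Rank sum for X: R1 = 1 + 2 + 8 + 9.5 + 11 + 12.5 = 44.
Step 3: U_X = R1 - n1(n1+1)/2 = 44 - 6*7/2 = 44 - 21 = 23.
       U_Y = n1*n2 - U_X = 42 - 23 = 19.
Step 4: Ties are present, so use the tie-corrected normal approximation (with continuity correction) for the p-value.
Step 5: p-value = 0.829863; compare to alpha = 0.05. fail to reject H0.

U_X = 23, p = 0.829863, fail to reject H0 at alpha = 0.05.


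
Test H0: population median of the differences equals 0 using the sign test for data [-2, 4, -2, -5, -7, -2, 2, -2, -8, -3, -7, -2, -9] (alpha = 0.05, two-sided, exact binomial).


Step 1: Discard zero differences. Original n = 13; n_eff = number of nonzero differences = 13.
Nonzero differences (with sign): -2, +4, -2, -5, -7, -2, +2, -2, -8, -3, -7, -2, -9
Step 2: Count signs: positive = 2, negative = 11.
Step 3: Under H0: P(positive) = 0.5, so the number of positives S ~ Bin(13, 0.5).
Step 4: Two-sided exact p-value = sum of Bin(13,0.5) probabilities at or below the observed probability = 0.022461.
Step 5: alpha = 0.05. reject H0.

n_eff = 13, pos = 2, neg = 11, p = 0.022461, reject H0.


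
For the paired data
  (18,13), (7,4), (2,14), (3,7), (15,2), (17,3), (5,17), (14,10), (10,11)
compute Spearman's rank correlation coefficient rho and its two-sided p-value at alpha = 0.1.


Step 1: Rank x and y separately (midranks; no ties here).
rank(x): 18->9, 7->4, 2->1, 3->2, 15->7, 17->8, 5->3, 14->6, 10->5
rank(y): 13->7, 4->3, 14->8, 7->4, 2->1, 3->2, 17->9, 10->5, 11->6
Step 2: d_i = R_x(i) - R_y(i); compute d_i^2.
  (9-7)^2=4, (4-3)^2=1, (1-8)^2=49, (2-4)^2=4, (7-1)^2=36, (8-2)^2=36, (3-9)^2=36, (6-5)^2=1, (5-6)^2=1
sum(d^2) = 168.
Step 3: rho = 1 - 6*168 / (9*(9^2 - 1)) = 1 - 1008/720 = -0.400000.
Step 4: Under H0, t = rho * sqrt((n-2)/(1-rho^2)) = -1.1547 ~ t(7).
Step 5: Two-sided p-value from the t-distribution with 7 df = 0.286105.
Step 6: alpha = 0.1. fail to reject H0.

rho = -0.4000, p = 0.286105, fail to reject H0 at alpha = 0.1.


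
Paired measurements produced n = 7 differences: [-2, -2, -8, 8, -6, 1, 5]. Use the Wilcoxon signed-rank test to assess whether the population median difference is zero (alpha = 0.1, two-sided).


Step 1: Drop any zero differences (none here) and take |d_i|.
|d| = [2, 2, 8, 8, 6, 1, 5]
Step 2: Midrank |d_i| (ties get averaged ranks).
ranks: |2|->2.5, |2|->2.5, |8|->6.5, |8|->6.5, |6|->5, |1|->1, |5|->4
Step 3: Attach original signs; sum ranks with positive sign and with negative sign.
W+ = 6.5 + 1 + 4 = 11.5
W- = 2.5 + 2.5 + 6.5 + 5 = 16.5
(Check: W+ + W- = 28 should equal n(n+1)/2 = 28.)
Step 4: Test statistic W = min(W+, W-) = 11.5.
Step 5: Ties in |d|, so use the tie-corrected normal approximation.
        E[W] = n(n+1)/4 = 7*8/4 = 14.
        Tie groups: |d|=2 (t=2), |d|=8 (t=2); sum(t^3 - t) = 12.
        Var[W] = n(n+1)(2n+1)/24 - sum(t^3-t)/48 = 840/24 - 12/48 = 34.75.
        z = (W - E[W]) / sqrt(Var[W]) = (11.5 - 14) / 5.8949 = -0.4241.
        Two-sided p = 2*Phi(z) = 0.671497.
Step 6: alpha = 0.1. fail to reject H0.

W+ = 11.5, W- = 16.5, W = min = 11.5, p = 0.671497, fail to reject H0.


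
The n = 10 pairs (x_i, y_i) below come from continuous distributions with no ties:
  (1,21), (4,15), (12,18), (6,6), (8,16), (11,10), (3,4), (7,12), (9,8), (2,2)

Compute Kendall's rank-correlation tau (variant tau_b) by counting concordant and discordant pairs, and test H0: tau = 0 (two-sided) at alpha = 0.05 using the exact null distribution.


Step 1: Enumerate the 45 unordered pairs (i,j) with i<j and classify each by sign(x_j-x_i) * sign(y_j-y_i).
  (1,2):dx=+3,dy=-6->D; (1,3):dx=+11,dy=-3->D; (1,4):dx=+5,dy=-15->D; (1,5):dx=+7,dy=-5->D
  (1,6):dx=+10,dy=-11->D; (1,7):dx=+2,dy=-17->D; (1,8):dx=+6,dy=-9->D; (1,9):dx=+8,dy=-13->D
  (1,10):dx=+1,dy=-19->D; (2,3):dx=+8,dy=+3->C; (2,4):dx=+2,dy=-9->D; (2,5):dx=+4,dy=+1->C
  (2,6):dx=+7,dy=-5->D; (2,7):dx=-1,dy=-11->C; (2,8):dx=+3,dy=-3->D; (2,9):dx=+5,dy=-7->D
  (2,10):dx=-2,dy=-13->C; (3,4):dx=-6,dy=-12->C; (3,5):dx=-4,dy=-2->C; (3,6):dx=-1,dy=-8->C
  (3,7):dx=-9,dy=-14->C; (3,8):dx=-5,dy=-6->C; (3,9):dx=-3,dy=-10->C; (3,10):dx=-10,dy=-16->C
  (4,5):dx=+2,dy=+10->C; (4,6):dx=+5,dy=+4->C; (4,7):dx=-3,dy=-2->C; (4,8):dx=+1,dy=+6->C
  (4,9):dx=+3,dy=+2->C; (4,10):dx=-4,dy=-4->C; (5,6):dx=+3,dy=-6->D; (5,7):dx=-5,dy=-12->C
  (5,8):dx=-1,dy=-4->C; (5,9):dx=+1,dy=-8->D; (5,10):dx=-6,dy=-14->C; (6,7):dx=-8,dy=-6->C
  (6,8):dx=-4,dy=+2->D; (6,9):dx=-2,dy=-2->C; (6,10):dx=-9,dy=-8->C; (7,8):dx=+4,dy=+8->C
  (7,9):dx=+6,dy=+4->C; (7,10):dx=-1,dy=-2->C; (8,9):dx=+2,dy=-4->D; (8,10):dx=-5,dy=-10->C
  (9,10):dx=-7,dy=-6->C
Step 2: C = 28, D = 17, total pairs = 45.
Step 3: tau = (C - D)/(n(n-1)/2) = (28 - 17)/45 = 0.244444.
Step 4: Exact two-sided p-value (enumerate n! = 3628800 permutations of y under H0): p = 0.380720.
Step 5: alpha = 0.05. fail to reject H0.

tau_b = 0.2444 (C=28, D=17), p = 0.380720, fail to reject H0.
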